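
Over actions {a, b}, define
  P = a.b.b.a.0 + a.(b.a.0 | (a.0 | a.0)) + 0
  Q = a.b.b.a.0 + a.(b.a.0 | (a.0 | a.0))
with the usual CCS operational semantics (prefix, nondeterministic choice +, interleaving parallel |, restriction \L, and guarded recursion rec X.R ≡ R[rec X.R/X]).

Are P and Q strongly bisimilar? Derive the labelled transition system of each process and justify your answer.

LTS(P): 17 reachable states
  m0 = a.b.b.a.0 + a.(b.a.0 | (a.0 | a.0)) + 0 | ··a··> m1, ··a··> m2
  m1 = b.a.0 | (a.0 | a.0) | ··a··> m3, ··a··> m4, ··b··> m5
  m2 = b.b.a.0 | ··b··> m6
  m3 = b.a.0 | (0 | a.0) | ··a··> m7, ··b··> m8
  m4 = b.a.0 | (a.0 | 0) | ··a··> m7, ··b··> m9
  m5 = a.0 | (a.0 | a.0) | ··a··> m10, ··a··> m8, ··a··> m9
  m6 = b.a.0 | ··b··> m11
  m7 = b.a.0 | (0 | 0) | ··b··> m12
  m8 = a.0 | (0 | a.0) | ··a··> m12, ··a··> m13
  m9 = a.0 | (a.0 | 0) | ··a··> m12, ··a··> m14
  m10 = 0 | (a.0 | a.0) | ··a··> m13, ··a··> m14
  m11 = a.0 | ··a··> m15
  m12 = a.0 | (0 | 0) | ··a··> m16
  m13 = 0 | (0 | a.0) | ··a··> m16
  m14 = 0 | (a.0 | 0) | ··a··> m16
  m15 = 0 | deadlocked
  m16 = 0 | (0 | 0) | deadlocked
LTS(Q): 17 reachable states
  n0 = a.b.b.a.0 + a.(b.a.0 | (a.0 | a.0)) | ··a··> n1, ··a··> n2
  n1 = b.a.0 | (a.0 | a.0) | ··a··> n3, ··a··> n4, ··b··> n5
  n2 = b.b.a.0 | ··b··> n6
  n3 = b.a.0 | (0 | a.0) | ··a··> n7, ··b··> n8
  n4 = b.a.0 | (a.0 | 0) | ··a··> n7, ··b··> n9
  n5 = a.0 | (a.0 | a.0) | ··a··> n10, ··a··> n8, ··a··> n9
  n6 = b.a.0 | ··b··> n11
  n7 = b.a.0 | (0 | 0) | ··b··> n12
  n8 = a.0 | (0 | a.0) | ··a··> n12, ··a··> n13
  n9 = a.0 | (a.0 | 0) | ··a··> n12, ··a··> n14
  n10 = 0 | (a.0 | a.0) | ··a··> n13, ··a··> n14
  n11 = a.0 | ··a··> n15
  n12 = a.0 | (0 | 0) | ··a··> n16
  n13 = 0 | (0 | a.0) | ··a··> n16
  n14 = 0 | (a.0 | 0) | ··a··> n16
  n15 = 0 | deadlocked
  n16 = 0 | (0 | 0) | deadlocked
Coarsest stable partition (strong bisimilarity classes):
  B0 = {m0, n0}
  B1 = {m1, n1}
  B2 = {m3, m4, n3, n4}
  B3 = {m10, m8, m9, n10, n8, n9}
  B4 = {m11, m12, m13, m14, n11, n12, n13, n14}
  B5 = {m15, m16, n15, n16}
  B6 = {m6, m7, n6, n7}
  B7 = {m5, n5}
  B8 = {m2, n2}
m0 ∈ B0, n0 ∈ B0 → same block

YES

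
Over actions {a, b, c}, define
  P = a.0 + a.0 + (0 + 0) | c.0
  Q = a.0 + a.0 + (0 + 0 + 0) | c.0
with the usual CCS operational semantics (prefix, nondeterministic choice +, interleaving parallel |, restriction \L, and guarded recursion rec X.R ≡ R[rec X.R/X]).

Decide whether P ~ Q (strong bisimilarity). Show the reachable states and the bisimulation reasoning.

LTS(P): 3 reachable states
  p0 = a.0 + a.0 + (0 + 0) | c.0 :: ··a··> p1, ··c··> p2
  p1 = 0 :: ∅
  p2 = (0 + 0) | 0 :: ∅
LTS(Q): 3 reachable states
  q0 = a.0 + a.0 + (0 + 0 + 0) | c.0 :: ··a··> q1, ··c··> q2
  q1 = 0 :: ∅
  q2 = (0 + 0 + 0) | 0 :: ∅
Partition-refinement fixed point:
  B0 = {p0, q0}
  B1 = {p1, p2, q1, q2}
p0 ∈ B0, q0 ∈ B0 → same block

P ~ Q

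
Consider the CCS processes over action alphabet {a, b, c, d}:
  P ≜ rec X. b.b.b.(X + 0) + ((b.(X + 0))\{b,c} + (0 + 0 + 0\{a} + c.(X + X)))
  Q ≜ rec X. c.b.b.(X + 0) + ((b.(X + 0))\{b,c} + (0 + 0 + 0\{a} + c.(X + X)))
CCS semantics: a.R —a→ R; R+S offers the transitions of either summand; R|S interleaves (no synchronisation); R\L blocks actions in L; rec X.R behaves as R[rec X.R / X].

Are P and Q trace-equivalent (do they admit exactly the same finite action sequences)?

Reachable graph of P (5 states):
  s0 = rec X. b.b.b.(X + 0) + ((b.(X + 0))\{b,c} + (0 + 0 + 0\{a} + c.(X + X))) :: ··b··> s1, ··c··> s2
  s1 = b.b.((rec X. b.b.b.(X + 0) + ((b.(X + 0))\{b,c} + (0 + 0 + 0\{a} + c.(X + X)))) + 0) :: ··b··> s3
  s2 = (rec X. b.b.b.(X + 0) + ((b.(X + 0))\{b,c} + (0 + 0 + 0\{a} + c.(X + X)))) + (rec X. b.b.b.(X + 0) + ((b.(X + 0))\{b,c} + (0 + 0 + 0\{a} + c.(X + X)))) :: ··b··> s1, ··c··> s2
  s3 = b.((rec X. b.b.b.(X + 0) + ((b.(X + 0))\{b,c} + (0 + 0 + 0\{a} + c.(X + X)))) + 0) :: ··b··> s4
  s4 = (rec X. b.b.b.(X + 0) + ((b.(X + 0))\{b,c} + (0 + 0 + 0\{a} + c.(X + X)))) + 0 :: ··b··> s1, ··c··> s2
Reachable graph of Q (5 states):
  t0 = rec X. c.b.b.(X + 0) + ((b.(X + 0))\{b,c} + (0 + 0 + 0\{a} + c.(X + X))) :: ··c··> t1, ··c··> t2
  t1 = (rec X. c.b.b.(X + 0) + ((b.(X + 0))\{b,c} + (0 + 0 + 0\{a} + c.(X + X)))) + (rec X. c.b.b.(X + 0) + ((b.(X + 0))\{b,c} + (0 + 0 + 0\{a} + c.(X + X)))) :: ··c··> t1, ··c··> t2
  t2 = b.b.((rec X. c.b.b.(X + 0) + ((b.(X + 0))\{b,c} + (0 + 0 + 0\{a} + c.(X + X)))) + 0) :: ··b··> t3
  t3 = b.((rec X. c.b.b.(X + 0) + ((b.(X + 0))\{b,c} + (0 + 0 + 0\{a} + c.(X + X)))) + 0) :: ··b··> t4
  t4 = (rec X. c.b.b.(X + 0) + ((b.(X + 0))\{b,c} + (0 + 0 + 0\{a} + c.(X + X)))) + 0 :: ··c··> t1, ··c··> t2
Trace ⟨b⟩ through P, begin at {s0}:
  after b @ step 1: {s1}
  ✓ P
Trace ⟨b⟩ through Q, begin at {t0}:
  after b @ step 1: ∅  — Q cannot continue

NO — witness ⟨b⟩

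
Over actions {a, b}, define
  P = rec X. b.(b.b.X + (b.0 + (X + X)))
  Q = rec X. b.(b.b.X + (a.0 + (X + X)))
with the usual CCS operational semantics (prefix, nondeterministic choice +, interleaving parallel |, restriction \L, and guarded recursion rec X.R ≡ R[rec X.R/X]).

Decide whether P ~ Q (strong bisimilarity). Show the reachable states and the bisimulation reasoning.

LTS(P): 4 reachable states
  p0 = rec X. b.(b.b.X + (b.0 + (X + X))) → -b-> p1
  p1 = b.b.(rec X. b.(b.b.X + (b.0 + (X + X)))) + (b.0 + ((rec X. b.(b.b.X + (b.0 + (X + X)))) + (rec X. b.(b.b.X + (b.0 + (X + X)))))) → -b-> p1, -b-> p2, -b-> p3
  p2 = 0 → ·
  p3 = b.(rec X. b.(b.b.X + (b.0 + (X + X)))) → -b-> p0
LTS(Q): 4 reachable states
  q0 = rec X. b.(b.b.X + (a.0 + (X + X))) → -b-> q1
  q1 = b.b.(rec X. b.(b.b.X + (a.0 + (X + X)))) + (a.0 + ((rec X. b.(b.b.X + (a.0 + (X + X)))) + (rec X. b.(b.b.X + (a.0 + (X + X)))))) → -a-> q2, -b-> q1, -b-> q3
  q2 = 0 → ·
  q3 = b.(rec X. b.(b.b.X + (a.0 + (X + X)))) → -b-> q0
Coarsest stable partition (strong bisimilarity classes):
  B0 = {p0}
  B1 = {p1}
  B2 = {p3}
  B3 = {p2, q2}
  B4 = {q0}
  B5 = {q1}
  B6 = {q3}
p0 ∈ B0, q0 ∈ B4 → different blocks

P ≁ Q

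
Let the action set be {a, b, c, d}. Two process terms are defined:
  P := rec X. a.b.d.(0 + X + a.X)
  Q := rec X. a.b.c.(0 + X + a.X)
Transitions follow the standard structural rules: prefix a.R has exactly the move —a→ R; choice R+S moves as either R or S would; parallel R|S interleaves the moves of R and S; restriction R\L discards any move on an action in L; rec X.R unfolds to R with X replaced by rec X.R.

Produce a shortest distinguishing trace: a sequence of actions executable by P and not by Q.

abd

P's transition system — 4 states:
  u0 = rec X. a.b.d.(0 + X + a.X) has moves -a-> u1
  u1 = b.d.(0 + (rec X. a.b.d.(0 + X + a.X)) + a.(rec X. a.b.d.(0 + X + a.X))) has moves -b-> u2
  u2 = d.(0 + (rec X. a.b.d.(0 + X + a.X)) + a.(rec X. a.b.d.(0 + X + a.X))) has moves -d-> u3
  u3 = 0 + (rec X. a.b.d.(0 + X + a.X)) + a.(rec X. a.b.d.(0 + X + a.X)) has moves -a-> u0, -a-> u1
Q's transition system — 4 states:
  v0 = rec X. a.b.c.(0 + X + a.X) has moves -a-> v1
  v1 = b.c.(0 + (rec X. a.b.c.(0 + X + a.X)) + a.(rec X. a.b.c.(0 + X + a.X))) has moves -b-> v2
  v2 = c.(0 + (rec X. a.b.c.(0 + X + a.X)) + a.(rec X. a.b.c.(0 + X + a.X))) has moves -c-> v3
  v3 = 0 + (rec X. a.b.c.(0 + X + a.X)) + a.(rec X. a.b.c.(0 + X + a.X)) has moves -a-> v0, -a-> v1
Trace ⟨abd⟩ through P, begin at {u0}:
  step 1 (a): {u1}
  step 2 (b): {u2}
  step 3 (d): {u3}
  P completes σ.
Trace ⟨abd⟩ through Q, begin at {v0}:
  step 1 (a): {v1}
  step 2 (b): {v2}
  step 3 (d): ∅ (Q stuck)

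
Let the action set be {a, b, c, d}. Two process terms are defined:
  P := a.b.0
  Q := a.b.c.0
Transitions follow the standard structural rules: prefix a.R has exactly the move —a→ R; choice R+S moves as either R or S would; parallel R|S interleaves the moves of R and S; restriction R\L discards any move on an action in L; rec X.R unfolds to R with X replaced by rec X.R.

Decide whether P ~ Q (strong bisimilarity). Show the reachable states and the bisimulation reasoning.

NO

Reachable graph of P (3 states):
  m0 = a.b.0 has moves =a=> m1
  m1 = b.0 has moves =b=> m2
  m2 = 0 has moves deadlocked
Reachable graph of Q (4 states):
  n0 = a.b.c.0 has moves =a=> n1
  n1 = b.c.0 has moves =b=> n2
  n2 = c.0 has moves =c=> n3
  n3 = 0 has moves deadlocked
Coarsest stable partition (strong bisimilarity classes):
  B0 = {m0}
  B1 = {m1}
  B2 = {m2, n3}
  B3 = {n0}
  B4 = {n1}
  B5 = {n2}
m0 ∈ B0, n0 ∈ B3 → different blocks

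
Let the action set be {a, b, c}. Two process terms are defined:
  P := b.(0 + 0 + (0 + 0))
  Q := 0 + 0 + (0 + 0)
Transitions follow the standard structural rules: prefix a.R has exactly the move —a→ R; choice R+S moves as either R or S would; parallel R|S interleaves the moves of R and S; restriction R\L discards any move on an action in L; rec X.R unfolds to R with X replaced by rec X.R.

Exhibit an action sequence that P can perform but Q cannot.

LTS(P): 2 reachable states
  p0 = b.(0 + 0 + (0 + 0)) ⊢ —b→ p1
  p1 = 0 + 0 + (0 + 0) ⊢ deadlocked
LTS(Q): 1 reachable states
  q0 = 0 + 0 + (0 + 0) ⊢ deadlocked
Trace ⟨b⟩ through P, begin at {p0}:
  step 1 (b): {p1}
  — P admits the full trace.
Trace ⟨b⟩ through Q, begin at {q0}:
  step 1 (b): ∅ (Q stuck)

b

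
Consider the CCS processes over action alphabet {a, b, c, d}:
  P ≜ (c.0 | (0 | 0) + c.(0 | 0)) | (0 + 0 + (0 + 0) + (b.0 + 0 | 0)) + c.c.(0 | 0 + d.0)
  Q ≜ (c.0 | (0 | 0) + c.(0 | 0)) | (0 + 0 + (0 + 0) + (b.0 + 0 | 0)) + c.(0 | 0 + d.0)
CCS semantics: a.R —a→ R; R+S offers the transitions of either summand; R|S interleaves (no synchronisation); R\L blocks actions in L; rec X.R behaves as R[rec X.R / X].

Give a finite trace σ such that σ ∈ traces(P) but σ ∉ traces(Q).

cc

Reachable graph of P (9 states):
  m0 = (c.0 | (0 | 0) + c.(0 | 0)) | (0 + 0 + (0 + 0) + (b.0 + 0 | 0)) + c.c.(0 | 0 + d.0) :: -b-> m1, -c-> m2, -c-> m3, -c-> m4
  m1 = (c.0 | (0 | 0) + c.(0 | 0)) | 0 :: -c-> m5, -c-> m6
  m2 = 0 | (0 | 0) | (0 + 0 + (0 + 0) + (b.0 + 0 | 0)) :: -b-> m5
  m3 = 0 | 0 | (0 + 0 + (0 + 0) + (b.0 + 0 | 0)) :: -b-> m6
  m4 = c.(0 | 0 + d.0) :: -c-> m7
  m5 = 0 | (0 | 0) | 0 :: ·
  m6 = 0 | 0 | 0 :: ·
  m7 = 0 | 0 + d.0 :: -d-> m8
  m8 = 0 :: ·
Reachable graph of Q (8 states):
  n0 = (c.0 | (0 | 0) + c.(0 | 0)) | (0 + 0 + (0 + 0) + (b.0 + 0 | 0)) + c.(0 | 0 + d.0) :: -b-> n1, -c-> n2, -c-> n3, -c-> n4
  n1 = (c.0 | (0 | 0) + c.(0 | 0)) | 0 :: -c-> n5, -c-> n6
  n2 = 0 | (0 | 0) | (0 + 0 + (0 + 0) + (b.0 + 0 | 0)) :: -b-> n5
  n3 = 0 | 0 + d.0 :: -d-> n7
  n4 = 0 | 0 | (0 + 0 + (0 + 0) + (b.0 + 0 | 0)) :: -b-> n6
  n5 = 0 | (0 | 0) | 0 :: ·
  n6 = 0 | 0 | 0 :: ·
  n7 = 0 :: ·
Executing cc from P (initial set {m0}):
  after c @ step 1: {m2, m3, m4}
  after c @ step 2: {m7}
  — P admits the full trace.
Executing cc from Q (initial set {n0}):
  after c @ step 1: {n2, n3, n4}
  after c @ step 2: ∅ (Q stuck)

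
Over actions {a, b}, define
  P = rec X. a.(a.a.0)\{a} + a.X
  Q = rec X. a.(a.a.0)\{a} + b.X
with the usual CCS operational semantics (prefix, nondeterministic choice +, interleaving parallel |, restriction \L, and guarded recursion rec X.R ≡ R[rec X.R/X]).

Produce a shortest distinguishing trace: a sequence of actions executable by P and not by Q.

P's transition system — 2 states:
  m0 = rec X. a.(a.a.0)\{a} + a.X has moves --a--▸ m0, --a--▸ m1
  m1 = (a.a.0)\{a} has moves (no moves)
Q's transition system — 2 states:
  n0 = rec X. a.(a.a.0)\{a} + b.X has moves --a--▸ n1, --b--▸ n0
  n1 = (a.a.0)\{a} has moves (no moves)
Run σ = ⟨aa⟩ on P: start {m0}
  step 1 (a): {m0, m1}
  step 2 (a): {m0, m1}
  ✓ P
Run σ = ⟨aa⟩ on Q: start {n0}
  step 1 (a): {n1}
  step 2 (a): no successor for Q

aa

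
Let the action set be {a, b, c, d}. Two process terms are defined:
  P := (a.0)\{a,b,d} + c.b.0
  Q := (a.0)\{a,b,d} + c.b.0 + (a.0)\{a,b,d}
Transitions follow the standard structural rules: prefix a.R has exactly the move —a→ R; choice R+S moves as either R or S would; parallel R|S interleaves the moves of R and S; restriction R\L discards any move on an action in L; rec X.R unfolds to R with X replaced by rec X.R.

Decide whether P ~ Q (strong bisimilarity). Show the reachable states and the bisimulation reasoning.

YES

LTS(P): 3 reachable states
  m0 = (a.0)\{a,b,d} + c.b.0 → =c=> m1
  m1 = b.0 → =b=> m2
  m2 = 0 → stopped
LTS(Q): 3 reachable states
  n0 = (a.0)\{a,b,d} + c.b.0 + (a.0)\{a,b,d} → =c=> n1
  n1 = b.0 → =b=> n2
  n2 = 0 → stopped
Bisimilarity quotient blocks:
  B0 = {m0, n0}
  B1 = {m1, n1}
  B2 = {m2, n2}
m0 ∈ B0, n0 ∈ B0 → same block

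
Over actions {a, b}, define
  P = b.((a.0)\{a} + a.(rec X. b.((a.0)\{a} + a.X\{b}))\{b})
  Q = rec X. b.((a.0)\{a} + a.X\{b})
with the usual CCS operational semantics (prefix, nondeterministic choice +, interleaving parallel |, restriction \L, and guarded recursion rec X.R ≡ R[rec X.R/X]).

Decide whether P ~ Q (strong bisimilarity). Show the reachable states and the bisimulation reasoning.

YES

LTS(P): 3 reachable states
  s0 = b.((a.0)\{a} + a.(rec X. b.((a.0)\{a} + a.X\{b}))\{b}) → ··b··> s1
  s1 = (a.0)\{a} + a.(rec X. b.((a.0)\{a} + a.X\{b}))\{b} → ··a··> s2
  s2 = (rec X. b.((a.0)\{a} + a.X\{b}))\{b} → (no moves)
LTS(Q): 3 reachable states
  t0 = rec X. b.((a.0)\{a} + a.X\{b}) → ··b··> t1
  t1 = (a.0)\{a} + a.(rec X. b.((a.0)\{a} + a.X\{b}))\{b} → ··a··> t2
  t2 = (rec X. b.((a.0)\{a} + a.X\{b}))\{b} → (no moves)
Bisimilarity quotient blocks:
  B0 = {s0, t0}
  B1 = {s1, t1}
  B2 = {s2, t2}
s0 ∈ B0, t0 ∈ B0 → same block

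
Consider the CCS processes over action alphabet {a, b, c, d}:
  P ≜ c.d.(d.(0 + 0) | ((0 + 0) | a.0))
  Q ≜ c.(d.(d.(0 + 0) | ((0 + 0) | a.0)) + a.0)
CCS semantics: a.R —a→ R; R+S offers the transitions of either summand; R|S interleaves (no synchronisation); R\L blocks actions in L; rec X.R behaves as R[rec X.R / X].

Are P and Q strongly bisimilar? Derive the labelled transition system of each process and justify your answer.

NO

LTS(P): 6 reachable states
  s0 = c.d.(d.(0 + 0) | ((0 + 0) | a.0)) → —c→ s1
  s1 = d.(d.(0 + 0) | ((0 + 0) | a.0)) → —d→ s2
  s2 = d.(0 + 0) | ((0 + 0) | a.0) → —a→ s3, —d→ s4
  s3 = d.(0 + 0) | ((0 + 0) | 0) → —d→ s5
  s4 = (0 + 0) | ((0 + 0) | a.0) → —a→ s5
  s5 = (0 + 0) | ((0 + 0) | 0) → ∅
LTS(Q): 7 reachable states
  t0 = c.(d.(d.(0 + 0) | ((0 + 0) | a.0)) + a.0) → —c→ t1
  t1 = d.(d.(0 + 0) | ((0 + 0) | a.0)) + a.0 → —a→ t2, —d→ t3
  t2 = 0 → ∅
  t3 = d.(0 + 0) | ((0 + 0) | a.0) → —a→ t4, —d→ t5
  t4 = d.(0 + 0) | ((0 + 0) | 0) → —d→ t6
  t5 = (0 + 0) | ((0 + 0) | a.0) → —a→ t6
  t6 = (0 + 0) | ((0 + 0) | 0) → ∅
Bisimilarity quotient blocks:
  B0 = {s0}
  B1 = {s1}
  B2 = {s2, t3}
  B3 = {s3, t4}
  B4 = {s5, t2, t6}
  B5 = {s4, t5}
  B6 = {t0}
  B7 = {t1}
s0 ∈ B0, t0 ∈ B6 → different blocks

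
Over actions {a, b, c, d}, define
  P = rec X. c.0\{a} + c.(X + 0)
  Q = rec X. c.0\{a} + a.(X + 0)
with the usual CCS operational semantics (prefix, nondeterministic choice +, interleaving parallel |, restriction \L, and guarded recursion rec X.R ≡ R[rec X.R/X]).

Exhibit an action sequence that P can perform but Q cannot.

LTS(P): 3 reachable states
  s0 = rec X. c.0\{a} + c.(X + 0) has moves -c-> s1, -c-> s2
  s1 = (rec X. c.0\{a} + c.(X + 0)) + 0 has moves -c-> s1, -c-> s2
  s2 = 0\{a} has moves deadlocked
LTS(Q): 3 reachable states
  t0 = rec X. c.0\{a} + a.(X + 0) has moves -a-> t1, -c-> t2
  t1 = (rec X. c.0\{a} + a.(X + 0)) + 0 has moves -a-> t1, -c-> t2
  t2 = 0\{a} has moves deadlocked
Trace ⟨cc⟩ through P, begin at {s0}:
  [1] c ⇒ {s1, s2}
  [2] c ⇒ {s1, s2}
  P completes σ.
Trace ⟨cc⟩ through Q, begin at {t0}:
  [1] c ⇒ {t2}
  [2] c ⇒ ∅  — Q cannot continue

cc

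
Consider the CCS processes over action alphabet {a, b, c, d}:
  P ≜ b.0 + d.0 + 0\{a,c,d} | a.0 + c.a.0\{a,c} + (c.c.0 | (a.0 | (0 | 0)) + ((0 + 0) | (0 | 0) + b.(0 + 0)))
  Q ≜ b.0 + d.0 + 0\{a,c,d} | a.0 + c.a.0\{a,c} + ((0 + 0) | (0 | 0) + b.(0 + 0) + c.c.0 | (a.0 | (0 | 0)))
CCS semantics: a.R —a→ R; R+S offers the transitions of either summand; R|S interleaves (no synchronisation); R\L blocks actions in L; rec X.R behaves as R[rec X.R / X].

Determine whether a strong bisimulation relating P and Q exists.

Reachable graph of P (11 states):
  p0 = b.0 + d.0 + 0\{a,c,d} | a.0 + c.a.0\{a,c} + (c.c.0 | (a.0 | (0 | 0)) + ((0 + 0) | (0 | 0) + b.(0 + 0))) ⊢ -a-> p1, -a-> p2, -b-> p3, -b-> p4, -c-> p5, -c-> p6, -d-> p3
  p1 = 0\{a,c,d} | 0 ⊢ ·
  p2 = c.c.0 | (0 | (0 | 0)) ⊢ -c-> p7
  p3 = 0 ⊢ ·
  p4 = 0 + 0 ⊢ ·
  p5 = a.0\{a,c} ⊢ -a-> p8
  p6 = c.0 | (a.0 | (0 | 0)) ⊢ -a-> p7, -c-> p9
  p7 = c.0 | (0 | (0 | 0)) ⊢ -c-> p10
  p8 = 0\{a,c} ⊢ ·
  p9 = 0 | (a.0 | (0 | 0)) ⊢ -a-> p10
  p10 = 0 | (0 | (0 | 0)) ⊢ ·
Reachable graph of Q (11 states):
  q0 = b.0 + d.0 + 0\{a,c,d} | a.0 + c.a.0\{a,c} + ((0 + 0) | (0 | 0) + b.(0 + 0) + c.c.0 | (a.0 | (0 | 0))) ⊢ -a-> q1, -a-> q2, -b-> q3, -b-> q4, -c-> q5, -c-> q6, -d-> q3
  q1 = 0\{a,c,d} | 0 ⊢ ·
  q2 = c.c.0 | (0 | (0 | 0)) ⊢ -c-> q7
  q3 = 0 ⊢ ·
  q4 = 0 + 0 ⊢ ·
  q5 = a.0\{a,c} ⊢ -a-> q8
  q6 = c.0 | (a.0 | (0 | 0)) ⊢ -a-> q7, -c-> q9
  q7 = c.0 | (0 | (0 | 0)) ⊢ -c-> q10
  q8 = 0\{a,c} ⊢ ·
  q9 = 0 | (a.0 | (0 | 0)) ⊢ -a-> q10
  q10 = 0 | (0 | (0 | 0)) ⊢ ·
Partition-refinement fixed point:
  B0 = {p0, q0}
  B1 = {p1, p10, p3, p4, p8, q1, q10, q3, q4, q8}
  B2 = {p5, p9, q5, q9}
  B3 = {p2, q2}
  B4 = {p7, q7}
  B5 = {p6, q6}
p0 ∈ B0, q0 ∈ B0 → same block

bisimilar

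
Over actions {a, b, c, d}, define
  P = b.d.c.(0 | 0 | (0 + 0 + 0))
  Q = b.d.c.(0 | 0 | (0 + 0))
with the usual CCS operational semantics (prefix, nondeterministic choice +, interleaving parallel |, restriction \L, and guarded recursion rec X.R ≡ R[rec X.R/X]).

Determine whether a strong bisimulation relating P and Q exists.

LTS(P): 4 reachable states
  s0 = b.d.c.(0 | 0 | (0 + 0 + 0)) → ··b··> s1
  s1 = d.c.(0 | 0 | (0 + 0 + 0)) → ··d··> s2
  s2 = c.(0 | 0 | (0 + 0 + 0)) → ··c··> s3
  s3 = 0 | 0 | (0 + 0 + 0) → ∅
LTS(Q): 4 reachable states
  t0 = b.d.c.(0 | 0 | (0 + 0)) → ··b··> t1
  t1 = d.c.(0 | 0 | (0 + 0)) → ··d··> t2
  t2 = c.(0 | 0 | (0 + 0)) → ··c··> t3
  t3 = 0 | 0 | (0 + 0) → ∅
Partition-refinement fixed point:
  B0 = {s0, t0}
  B1 = {s1, t1}
  B2 = {s2, t2}
  B3 = {s3, t3}
s0 ∈ B0, t0 ∈ B0 → same block

P ~ Q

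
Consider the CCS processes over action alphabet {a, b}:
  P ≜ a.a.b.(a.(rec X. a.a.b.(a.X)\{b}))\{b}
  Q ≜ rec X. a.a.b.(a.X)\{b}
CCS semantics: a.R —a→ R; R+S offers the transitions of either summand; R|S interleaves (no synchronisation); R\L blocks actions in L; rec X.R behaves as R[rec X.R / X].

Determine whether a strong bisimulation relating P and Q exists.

P's transition system — 7 states:
  s0 = a.a.b.(a.(rec X. a.a.b.(a.X)\{b}))\{b} has moves --a--▸ s1
  s1 = a.b.(a.(rec X. a.a.b.(a.X)\{b}))\{b} has moves --a--▸ s2
  s2 = b.(a.(rec X. a.a.b.(a.X)\{b}))\{b} has moves --b--▸ s3
  s3 = (a.(rec X. a.a.b.(a.X)\{b}))\{b} has moves --a--▸ s4
  s4 = (rec X. a.a.b.(a.X)\{b})\{b} has moves --a--▸ s5
  s5 = (a.b.(a.(rec X. a.a.b.(a.X)\{b}))\{b})\{b} has moves --a--▸ s6
  s6 = (b.(a.(rec X. a.a.b.(a.X)\{b}))\{b})\{b} has moves ·
Q's transition system — 7 states:
  t0 = rec X. a.a.b.(a.X)\{b} has moves --a--▸ t1
  t1 = a.b.(a.(rec X. a.a.b.(a.X)\{b}))\{b} has moves --a--▸ t2
  t2 = b.(a.(rec X. a.a.b.(a.X)\{b}))\{b} has moves --b--▸ t3
  t3 = (a.(rec X. a.a.b.(a.X)\{b}))\{b} has moves --a--▸ t4
  t4 = (rec X. a.a.b.(a.X)\{b})\{b} has moves --a--▸ t5
  t5 = (a.b.(a.(rec X. a.a.b.(a.X)\{b}))\{b})\{b} has moves --a--▸ t6
  t6 = (b.(a.(rec X. a.a.b.(a.X)\{b}))\{b})\{b} has moves ·
Coarsest stable partition (strong bisimilarity classes):
  B0 = {s0, t0}
  B1 = {s1, t1}
  B2 = {s2, t2}
  B3 = {s3, t3}
  B4 = {s4, t4}
  B5 = {s5, t5}
  B6 = {s6, t6}
s0 ∈ B0, t0 ∈ B0 → same block

P ~ Q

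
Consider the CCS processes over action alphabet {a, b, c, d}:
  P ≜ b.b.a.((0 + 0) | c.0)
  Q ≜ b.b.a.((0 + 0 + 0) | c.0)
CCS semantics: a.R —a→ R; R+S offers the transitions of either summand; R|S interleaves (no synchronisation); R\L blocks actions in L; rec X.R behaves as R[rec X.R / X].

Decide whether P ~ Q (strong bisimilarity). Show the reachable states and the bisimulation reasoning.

Reachable graph of P (5 states):
  p0 = b.b.a.((0 + 0) | c.0) :: --b--▸ p1
  p1 = b.a.((0 + 0) | c.0) :: --b--▸ p2
  p2 = a.((0 + 0) | c.0) :: --a--▸ p3
  p3 = (0 + 0) | c.0 :: --c--▸ p4
  p4 = (0 + 0) | 0 :: ·
Reachable graph of Q (5 states):
  q0 = b.b.a.((0 + 0 + 0) | c.0) :: --b--▸ q1
  q1 = b.a.((0 + 0 + 0) | c.0) :: --b--▸ q2
  q2 = a.((0 + 0 + 0) | c.0) :: --a--▸ q3
  q3 = (0 + 0 + 0) | c.0 :: --c--▸ q4
  q4 = (0 + 0 + 0) | 0 :: ·
Bisimilarity quotient blocks:
  B0 = {p0, q0}
  B1 = {p1, q1}
  B2 = {p2, q2}
  B3 = {p3, q3}
  B4 = {p4, q4}
p0 ∈ B0, q0 ∈ B0 → same block

P ~ Q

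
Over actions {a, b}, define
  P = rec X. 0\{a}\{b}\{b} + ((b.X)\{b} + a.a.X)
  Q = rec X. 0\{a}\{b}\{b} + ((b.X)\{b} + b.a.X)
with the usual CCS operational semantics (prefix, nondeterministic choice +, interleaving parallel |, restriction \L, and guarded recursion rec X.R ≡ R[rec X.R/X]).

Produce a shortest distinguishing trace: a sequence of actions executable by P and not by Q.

LTS(P): 2 reachable states
  p0 = rec X. 0\{a}\{b}\{b} + ((b.X)\{b} + a.a.X) :: ··a··> p1
  p1 = a.(rec X. 0\{a}\{b}\{b} + ((b.X)\{b} + a.a.X)) :: ··a··> p0
LTS(Q): 2 reachable states
  q0 = rec X. 0\{a}\{b}\{b} + ((b.X)\{b} + b.a.X) :: ··b··> q1
  q1 = a.(rec X. 0\{a}\{b}\{b} + ((b.X)\{b} + b.a.X)) :: ··a··> q0
Run σ = ⟨a⟩ on P: start {p0}
  step 1 (a): {p1}
  — P admits the full trace.
Run σ = ⟨a⟩ on Q: start {q0}
  step 1 (a): no successor for Q

a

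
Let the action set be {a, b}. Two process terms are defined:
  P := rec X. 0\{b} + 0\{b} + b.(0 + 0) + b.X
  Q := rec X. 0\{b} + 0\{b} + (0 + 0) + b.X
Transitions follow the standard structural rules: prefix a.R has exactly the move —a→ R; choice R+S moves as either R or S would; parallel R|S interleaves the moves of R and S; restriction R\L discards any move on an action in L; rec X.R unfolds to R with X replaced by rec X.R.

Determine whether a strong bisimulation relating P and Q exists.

P ≁ Q

LTS(P): 2 reachable states
  m0 = rec X. 0\{b} + 0\{b} + b.(0 + 0) + b.X ⊢ -b-> m0, -b-> m1
  m1 = 0 + 0 ⊢ ·
LTS(Q): 1 reachable states
  n0 = rec X. 0\{b} + 0\{b} + (0 + 0) + b.X ⊢ -b-> n0
Partition-refinement fixed point:
  B0 = {m0}
  B1 = {m1}
  B2 = {n0}
m0 ∈ B0, n0 ∈ B2 → different blocks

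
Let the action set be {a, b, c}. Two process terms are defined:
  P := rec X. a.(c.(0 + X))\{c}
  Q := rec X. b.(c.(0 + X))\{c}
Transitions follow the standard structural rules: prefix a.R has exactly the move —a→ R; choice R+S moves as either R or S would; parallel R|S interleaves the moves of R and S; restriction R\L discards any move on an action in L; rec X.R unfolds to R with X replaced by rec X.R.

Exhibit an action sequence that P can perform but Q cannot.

Reachable graph of P (2 states):
  m0 = rec X. a.(c.(0 + X))\{c} → --a--▸ m1
  m1 = (c.(0 + (rec X. a.(c.(0 + X))\{c})))\{c} → ∅
Reachable graph of Q (2 states):
  n0 = rec X. b.(c.(0 + X))\{c} → --b--▸ n1
  n1 = (c.(0 + (rec X. b.(c.(0 + X))\{c})))\{c} → ∅
Trace ⟨a⟩ through P, begin at {m0}:
  after a @ step 1: {m1}
  ✓ P
Trace ⟨a⟩ through Q, begin at {n0}:
  after a @ step 1: no successor for Q

a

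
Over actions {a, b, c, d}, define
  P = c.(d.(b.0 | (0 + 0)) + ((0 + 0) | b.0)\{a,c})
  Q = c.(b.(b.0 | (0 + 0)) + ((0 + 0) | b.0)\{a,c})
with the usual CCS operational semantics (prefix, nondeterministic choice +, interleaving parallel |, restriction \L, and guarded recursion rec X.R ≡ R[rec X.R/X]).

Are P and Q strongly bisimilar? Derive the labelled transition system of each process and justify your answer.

not bisimilar

P's transition system — 5 states:
  p0 = c.(d.(b.0 | (0 + 0)) + ((0 + 0) | b.0)\{a,c}) ⊢ ··c··> p1
  p1 = d.(b.0 | (0 + 0)) + ((0 + 0) | b.0)\{a,c} ⊢ ··b··> p2, ··d··> p3
  p2 = ((0 + 0) | 0)\{a,c} ⊢ ∅
  p3 = b.0 | (0 + 0) ⊢ ··b··> p4
  p4 = 0 | (0 + 0) ⊢ ∅
Q's transition system — 5 states:
  q0 = c.(b.(b.0 | (0 + 0)) + ((0 + 0) | b.0)\{a,c}) ⊢ ··c··> q1
  q1 = b.(b.0 | (0 + 0)) + ((0 + 0) | b.0)\{a,c} ⊢ ··b··> q2, ··b··> q3
  q2 = ((0 + 0) | 0)\{a,c} ⊢ ∅
  q3 = b.0 | (0 + 0) ⊢ ··b··> q4
  q4 = 0 | (0 + 0) ⊢ ∅
Coarsest stable partition (strong bisimilarity classes):
  B0 = {p0}
  B1 = {p1}
  B2 = {p3, q3}
  B3 = {p2, p4, q2, q4}
  B4 = {q0}
  B5 = {q1}
p0 ∈ B0, q0 ∈ B4 → different blocks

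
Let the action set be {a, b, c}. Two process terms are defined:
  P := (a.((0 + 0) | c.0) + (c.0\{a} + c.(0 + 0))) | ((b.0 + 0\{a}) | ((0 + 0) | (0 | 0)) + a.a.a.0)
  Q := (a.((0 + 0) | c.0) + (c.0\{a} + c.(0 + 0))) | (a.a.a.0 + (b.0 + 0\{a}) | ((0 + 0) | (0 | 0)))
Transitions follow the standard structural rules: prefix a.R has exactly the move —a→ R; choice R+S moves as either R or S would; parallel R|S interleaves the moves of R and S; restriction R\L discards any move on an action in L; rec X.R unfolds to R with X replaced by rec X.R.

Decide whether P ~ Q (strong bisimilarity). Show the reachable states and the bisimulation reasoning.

P's transition system — 25 states:
  p0 = (a.((0 + 0) | c.0) + (c.0\{a} + c.(0 + 0))) | ((b.0 + 0\{a}) | ((0 + 0) | (0 | 0)) + a.a.a.0) :: --a--▸ p1, --a--▸ p2, --b--▸ p3, --c--▸ p4, --c--▸ p5
  p1 = (0 + 0) | c.0 | ((b.0 + 0\{a}) | ((0 + 0) | (0 | 0)) + a.a.a.0) :: --a--▸ p6, --b--▸ p7, --c--▸ p8
  p2 = (a.((0 + 0) | c.0) + (c.0\{a} + c.(0 + 0))) | a.a.0 :: --a--▸ p6, --a--▸ p9, --c--▸ p10, --c--▸ p11
  p3 = (a.((0 + 0) | c.0) + (c.0\{a} + c.(0 + 0))) | (0 | ((0 + 0) | (0 | 0))) :: --a--▸ p7, --c--▸ p12, --c--▸ p13
  p4 = (0 + 0) | ((b.0 + 0\{a}) | ((0 + 0) | (0 | 0)) + a.a.a.0) :: --a--▸ p10, --b--▸ p12
  p5 = 0\{a} | ((b.0 + 0\{a}) | ((0 + 0) | (0 | 0)) + a.a.a.0) :: --a--▸ p11, --b--▸ p13
  p6 = (0 + 0) | c.0 | a.a.0 :: --a--▸ p14, --c--▸ p15
  p7 = (0 + 0) | c.0 | (0 | ((0 + 0) | (0 | 0))) :: --c--▸ p16
  p8 = (0 + 0) | 0 | ((b.0 + 0\{a}) | ((0 + 0) | (0 | 0)) + a.a.a.0) :: --a--▸ p15, --b--▸ p16
  p9 = (a.((0 + 0) | c.0) + (c.0\{a} + c.(0 + 0))) | a.0 :: --a--▸ p14, --a--▸ p17, --c--▸ p18, --c--▸ p19
  p10 = (0 + 0) | a.a.0 :: --a--▸ p18
  p11 = 0\{a} | a.a.0 :: --a--▸ p19
  p12 = (0 + 0) | (0 | ((0 + 0) | (0 | 0))) :: deadlocked
  p13 = 0\{a} | (0 | ((0 + 0) | (0 | 0))) :: deadlocked
  p14 = (0 + 0) | c.0 | a.0 :: --a--▸ p20, --c--▸ p21
  p15 = (0 + 0) | 0 | a.a.0 :: --a--▸ p21
  p16 = (0 + 0) | 0 | (0 | ((0 + 0) | (0 | 0))) :: deadlocked
  p17 = (a.((0 + 0) | c.0) + (c.0\{a} + c.(0 + 0))) | 0 :: --a--▸ p20, --c--▸ p22, --c--▸ p23
  p18 = (0 + 0) | a.0 :: --a--▸ p22
  p19 = 0\{a} | a.0 :: --a--▸ p23
  p20 = (0 + 0) | c.0 | 0 :: --c--▸ p24
  p21 = (0 + 0) | 0 | a.0 :: --a--▸ p24
  p22 = (0 + 0) | 0 :: deadlocked
  p23 = 0\{a} | 0 :: deadlocked
  p24 = (0 + 0) | 0 | 0 :: deadlocked
Q's transition system — 25 states:
  q0 = (a.((0 + 0) | c.0) + (c.0\{a} + c.(0 + 0))) | (a.a.a.0 + (b.0 + 0\{a}) | ((0 + 0) | (0 | 0))) :: --a--▸ q1, --a--▸ q2, --b--▸ q3, --c--▸ q4, --c--▸ q5
  q1 = (0 + 0) | c.0 | (a.a.a.0 + (b.0 + 0\{a}) | ((0 + 0) | (0 | 0))) :: --a--▸ q6, --b--▸ q7, --c--▸ q8
  q2 = (a.((0 + 0) | c.0) + (c.0\{a} + c.(0 + 0))) | a.a.0 :: --a--▸ q6, --a--▸ q9, --c--▸ q10, --c--▸ q11
  q3 = (a.((0 + 0) | c.0) + (c.0\{a} + c.(0 + 0))) | (0 | ((0 + 0) | (0 | 0))) :: --a--▸ q7, --c--▸ q12, --c--▸ q13
  q4 = (0 + 0) | (a.a.a.0 + (b.0 + 0\{a}) | ((0 + 0) | (0 | 0))) :: --a--▸ q10, --b--▸ q12
  q5 = 0\{a} | (a.a.a.0 + (b.0 + 0\{a}) | ((0 + 0) | (0 | 0))) :: --a--▸ q11, --b--▸ q13
  q6 = (0 + 0) | c.0 | a.a.0 :: --a--▸ q14, --c--▸ q15
  q7 = (0 + 0) | c.0 | (0 | ((0 + 0) | (0 | 0))) :: --c--▸ q16
  q8 = (0 + 0) | 0 | (a.a.a.0 + (b.0 + 0\{a}) | ((0 + 0) | (0 | 0))) :: --a--▸ q15, --b--▸ q16
  q9 = (a.((0 + 0) | c.0) + (c.0\{a} + c.(0 + 0))) | a.0 :: --a--▸ q14, --a--▸ q17, --c--▸ q18, --c--▸ q19
  q10 = (0 + 0) | a.a.0 :: --a--▸ q18
  q11 = 0\{a} | a.a.0 :: --a--▸ q19
  q12 = (0 + 0) | (0 | ((0 + 0) | (0 | 0))) :: deadlocked
  q13 = 0\{a} | (0 | ((0 + 0) | (0 | 0))) :: deadlocked
  q14 = (0 + 0) | c.0 | a.0 :: --a--▸ q20, --c--▸ q21
  q15 = (0 + 0) | 0 | a.a.0 :: --a--▸ q21
  q16 = (0 + 0) | 0 | (0 | ((0 + 0) | (0 | 0))) :: deadlocked
  q17 = (a.((0 + 0) | c.0) + (c.0\{a} + c.(0 + 0))) | 0 :: --a--▸ q20, --c--▸ q22, --c--▸ q23
  q18 = (0 + 0) | a.0 :: --a--▸ q22
  q19 = 0\{a} | a.0 :: --a--▸ q23
  q20 = (0 + 0) | c.0 | 0 :: --c--▸ q24
  q21 = (0 + 0) | 0 | a.0 :: --a--▸ q24
  q22 = (0 + 0) | 0 :: deadlocked
  q23 = 0\{a} | 0 :: deadlocked
  q24 = (0 + 0) | 0 | 0 :: deadlocked
Partition-refinement fixed point:
  B0 = {p0, q0}
  B1 = {p4, p5, p8, q4, q5, q8}
  B2 = {p12, p13, p16, p22, p23, p24, q12, q13, q16, q22, q23, q24}
  B3 = {p10, p11, p15, q10, q11, q15}
  B4 = {p18, p19, p21, q18, q19, q21}
  B5 = {p1, q1}
  B6 = {p20, p7, q20, q7}
  B7 = {p6, q6}
  B8 = {p14, q14}
  B9 = {p2, q2}
  B10 = {p9, q9}
  B11 = {p17, p3, q17, q3}
p0 ∈ B0, q0 ∈ B0 → same block

bisimilar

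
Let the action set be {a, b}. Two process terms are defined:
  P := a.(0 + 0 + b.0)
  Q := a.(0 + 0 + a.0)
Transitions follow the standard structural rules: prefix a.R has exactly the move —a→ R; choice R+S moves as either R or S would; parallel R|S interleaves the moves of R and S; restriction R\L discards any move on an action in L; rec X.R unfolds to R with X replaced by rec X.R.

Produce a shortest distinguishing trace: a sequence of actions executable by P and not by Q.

P's transition system — 3 states:
  s0 = a.(0 + 0 + b.0) → —a→ s1
  s1 = 0 + 0 + b.0 → —b→ s2
  s2 = 0 → stopped
Q's transition system — 3 states:
  t0 = a.(0 + 0 + a.0) → —a→ t1
  t1 = 0 + 0 + a.0 → —a→ t2
  t2 = 0 → stopped
Trace ⟨ab⟩ through P, begin at {s0}:
  step 1 (a): {s1}
  step 2 (b): {s2}
  P completes σ.
Trace ⟨ab⟩ through Q, begin at {t0}:
  step 1 (a): {t1}
  step 2 (b): ∅  — Q cannot continue

ab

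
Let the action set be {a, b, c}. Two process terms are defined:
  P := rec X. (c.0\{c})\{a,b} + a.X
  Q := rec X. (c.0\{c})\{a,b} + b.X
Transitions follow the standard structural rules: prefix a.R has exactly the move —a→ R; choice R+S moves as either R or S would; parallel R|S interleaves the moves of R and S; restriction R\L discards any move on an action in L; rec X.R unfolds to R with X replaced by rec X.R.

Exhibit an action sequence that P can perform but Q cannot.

a

P's transition system — 2 states:
  s0 = rec X. (c.0\{c})\{a,b} + a.X | --a--▸ s0, --c--▸ s1
  s1 = 0\{c}\{a,b} | ·
Q's transition system — 2 states:
  t0 = rec X. (c.0\{c})\{a,b} + b.X | --b--▸ t0, --c--▸ t1
  t1 = 0\{c}\{a,b} | ·
Executing a from P (initial set {s0}):
  after a @ step 1: {s0}
  ✓ P
Executing a from Q (initial set {t0}):
  after a @ step 1: ∅ (Q stuck)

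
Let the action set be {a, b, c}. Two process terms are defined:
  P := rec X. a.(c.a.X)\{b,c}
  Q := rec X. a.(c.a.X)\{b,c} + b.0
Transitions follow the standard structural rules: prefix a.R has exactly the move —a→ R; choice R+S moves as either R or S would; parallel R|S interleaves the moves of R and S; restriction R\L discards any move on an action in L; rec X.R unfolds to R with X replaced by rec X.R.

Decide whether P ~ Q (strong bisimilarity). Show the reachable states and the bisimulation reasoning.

Reachable graph of P (2 states):
  u0 = rec X. a.(c.a.X)\{b,c} :: —a→ u1
  u1 = (c.a.(rec X. a.(c.a.X)\{b,c}))\{b,c} :: ·
Reachable graph of Q (3 states):
  v0 = rec X. a.(c.a.X)\{b,c} + b.0 :: —a→ v1, —b→ v2
  v1 = (c.a.(rec X. a.(c.a.X)\{b,c} + b.0))\{b,c} :: ·
  v2 = 0 :: ·
Partition-refinement fixed point:
  B0 = {u0}
  B1 = {u1, v1, v2}
  B2 = {v0}
u0 ∈ B0, v0 ∈ B2 → different blocks

P ≁ Q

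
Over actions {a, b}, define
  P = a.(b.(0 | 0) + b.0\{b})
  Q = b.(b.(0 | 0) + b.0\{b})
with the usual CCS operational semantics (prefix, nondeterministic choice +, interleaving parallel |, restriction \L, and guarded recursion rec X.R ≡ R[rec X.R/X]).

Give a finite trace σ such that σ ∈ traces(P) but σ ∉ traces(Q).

P's transition system — 4 states:
  s0 = a.(b.(0 | 0) + b.0\{b}) :: =a=> s1
  s1 = b.(0 | 0) + b.0\{b} :: =b=> s2, =b=> s3
  s2 = 0 | 0 :: stopped
  s3 = 0\{b} :: stopped
Q's transition system — 4 states:
  t0 = b.(b.(0 | 0) + b.0\{b}) :: =b=> t1
  t1 = b.(0 | 0) + b.0\{b} :: =b=> t2, =b=> t3
  t2 = 0 | 0 :: stopped
  t3 = 0\{b} :: stopped
Executing a from P (initial set {s0}):
  step 1 (a): {s1}
  — P admits the full trace.
Executing a from Q (initial set {t0}):
  step 1 (a): no successor for Q

a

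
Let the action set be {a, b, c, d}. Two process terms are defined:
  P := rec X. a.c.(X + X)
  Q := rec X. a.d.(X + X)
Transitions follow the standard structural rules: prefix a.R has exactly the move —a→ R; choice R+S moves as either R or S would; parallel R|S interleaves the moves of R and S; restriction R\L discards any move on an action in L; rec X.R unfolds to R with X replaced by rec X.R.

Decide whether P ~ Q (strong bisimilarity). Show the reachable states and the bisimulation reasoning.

P's transition system — 3 states:
  s0 = rec X. a.c.(X + X) | —a→ s1
  s1 = c.((rec X. a.c.(X + X)) + (rec X. a.c.(X + X))) | —c→ s2
  s2 = (rec X. a.c.(X + X)) + (rec X. a.c.(X + X)) | —a→ s1
Q's transition system — 3 states:
  t0 = rec X. a.d.(X + X) | —a→ t1
  t1 = d.((rec X. a.d.(X + X)) + (rec X. a.d.(X + X))) | —d→ t2
  t2 = (rec X. a.d.(X + X)) + (rec X. a.d.(X + X)) | —a→ t1
Coarsest stable partition (strong bisimilarity classes):
  B0 = {s0, s2}
  B1 = {s1}
  B2 = {t0, t2}
  B3 = {t1}
s0 ∈ B0, t0 ∈ B2 → different blocks

not bisimilar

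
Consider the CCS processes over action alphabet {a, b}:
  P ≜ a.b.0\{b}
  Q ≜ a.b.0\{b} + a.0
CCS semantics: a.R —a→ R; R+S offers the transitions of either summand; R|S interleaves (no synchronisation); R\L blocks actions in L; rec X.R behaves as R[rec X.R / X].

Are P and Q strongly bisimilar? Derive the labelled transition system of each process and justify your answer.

P's transition system — 3 states:
  p0 = a.b.0\{b} ⊢ -a-> p1
  p1 = b.0\{b} ⊢ -b-> p2
  p2 = 0\{b} ⊢ ∅
Q's transition system — 4 states:
  q0 = a.b.0\{b} + a.0 ⊢ -a-> q1, -a-> q2
  q1 = 0 ⊢ ∅
  q2 = b.0\{b} ⊢ -b-> q3
  q3 = 0\{b} ⊢ ∅
Coarsest stable partition (strong bisimilarity classes):
  B0 = {p0}
  B1 = {p1, q2}
  B2 = {p2, q1, q3}
  B3 = {q0}
p0 ∈ B0, q0 ∈ B3 → different blocks

NO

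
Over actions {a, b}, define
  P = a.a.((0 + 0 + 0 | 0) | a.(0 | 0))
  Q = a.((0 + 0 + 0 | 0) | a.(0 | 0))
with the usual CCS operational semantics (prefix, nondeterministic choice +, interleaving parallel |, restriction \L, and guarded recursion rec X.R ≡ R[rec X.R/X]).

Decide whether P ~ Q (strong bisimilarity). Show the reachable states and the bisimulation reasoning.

P's transition system — 4 states:
  m0 = a.a.((0 + 0 + 0 | 0) | a.(0 | 0)) has moves --a--▸ m1
  m1 = a.((0 + 0 + 0 | 0) | a.(0 | 0)) has moves --a--▸ m2
  m2 = (0 + 0 + 0 | 0) | a.(0 | 0) has moves --a--▸ m3
  m3 = (0 + 0 + 0 | 0) | (0 | 0) has moves (no moves)
Q's transition system — 3 states:
  n0 = a.((0 + 0 + 0 | 0) | a.(0 | 0)) has moves --a--▸ n1
  n1 = (0 + 0 + 0 | 0) | a.(0 | 0) has moves --a--▸ n2
  n2 = (0 + 0 + 0 | 0) | (0 | 0) has moves (no moves)
Bisimilarity quotient blocks:
  B0 = {m0}
  B1 = {m1, n0}
  B2 = {m2, n1}
  B3 = {m3, n2}
m0 ∈ B0, n0 ∈ B1 → different blocks

NO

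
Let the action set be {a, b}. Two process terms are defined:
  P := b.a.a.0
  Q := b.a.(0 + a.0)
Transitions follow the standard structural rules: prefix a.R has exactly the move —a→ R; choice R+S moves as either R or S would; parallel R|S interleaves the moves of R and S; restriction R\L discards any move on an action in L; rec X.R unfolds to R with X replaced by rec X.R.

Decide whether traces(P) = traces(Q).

LTS(P): 4 reachable states
  s0 = b.a.a.0 has moves =b=> s1
  s1 = a.a.0 has moves =a=> s2
  s2 = a.0 has moves =a=> s3
  s3 = 0 has moves ·
LTS(Q): 4 reachable states
  t0 = b.a.(0 + a.0) has moves =b=> t1
  t1 = a.(0 + a.0) has moves =a=> t2
  t2 = 0 + a.0 has moves =a=> t3
  t3 = 0 has moves ·
Partition-refinement fixed point:
  B0 = {s0, t0}
  B1 = {s1, t1}
  B2 = {s2, t2}
  B3 = {s3, t3}
s0 ∈ B0, t0 ∈ B0 → same block
Bisimilar ⇒ trace-equivalent.

trace-equivalent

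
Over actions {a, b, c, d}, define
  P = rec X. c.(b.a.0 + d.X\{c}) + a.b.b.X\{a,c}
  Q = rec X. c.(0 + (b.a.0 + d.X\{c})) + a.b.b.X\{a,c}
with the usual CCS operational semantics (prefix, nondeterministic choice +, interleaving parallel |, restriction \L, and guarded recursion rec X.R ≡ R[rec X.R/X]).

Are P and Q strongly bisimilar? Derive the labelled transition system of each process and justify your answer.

bisimilar

Reachable graph of P (11 states):
  m0 = rec X. c.(b.a.0 + d.X\{c}) + a.b.b.X\{a,c} ⊢ -a-> m1, -c-> m2
  m1 = b.b.(rec X. c.(b.a.0 + d.X\{c}) + a.b.b.X\{a,c})\{a,c} ⊢ -b-> m3
  m2 = b.a.0 + d.(rec X. c.(b.a.0 + d.X\{c}) + a.b.b.X\{a,c})\{c} ⊢ -b-> m4, -d-> m5
  m3 = b.(rec X. c.(b.a.0 + d.X\{c}) + a.b.b.X\{a,c})\{a,c} ⊢ -b-> m6
  m4 = a.0 ⊢ -a-> m7
  m5 = (rec X. c.(b.a.0 + d.X\{c}) + a.b.b.X\{a,c})\{c} ⊢ -a-> m8
  m6 = (rec X. c.(b.a.0 + d.X\{c}) + a.b.b.X\{a,c})\{a,c} ⊢ stopped
  m7 = 0 ⊢ stopped
  m8 = (b.b.(rec X. c.(b.a.0 + d.X\{c}) + a.b.b.X\{a,c})\{a,c})\{c} ⊢ -b-> m9
  m9 = (b.(rec X. c.(b.a.0 + d.X\{c}) + a.b.b.X\{a,c})\{a,c})\{c} ⊢ -b-> m10
  m10 = (rec X. c.(b.a.0 + d.X\{c}) + a.b.b.X\{a,c})\{a,c}\{c} ⊢ stopped
Reachable graph of Q (11 states):
  n0 = rec X. c.(0 + (b.a.0 + d.X\{c})) + a.b.b.X\{a,c} ⊢ -a-> n1, -c-> n2
  n1 = b.b.(rec X. c.(0 + (b.a.0 + d.X\{c})) + a.b.b.X\{a,c})\{a,c} ⊢ -b-> n3
  n2 = 0 + (b.a.0 + d.(rec X. c.(0 + (b.a.0 + d.X\{c})) + a.b.b.X\{a,c})\{c}) ⊢ -b-> n4, -d-> n5
  n3 = b.(rec X. c.(0 + (b.a.0 + d.X\{c})) + a.b.b.X\{a,c})\{a,c} ⊢ -b-> n6
  n4 = a.0 ⊢ -a-> n7
  n5 = (rec X. c.(0 + (b.a.0 + d.X\{c})) + a.b.b.X\{a,c})\{c} ⊢ -a-> n8
  n6 = (rec X. c.(0 + (b.a.0 + d.X\{c})) + a.b.b.X\{a,c})\{a,c} ⊢ stopped
  n7 = 0 ⊢ stopped
  n8 = (b.b.(rec X. c.(0 + (b.a.0 + d.X\{c})) + a.b.b.X\{a,c})\{a,c})\{c} ⊢ -b-> n9
  n9 = (b.(rec X. c.(0 + (b.a.0 + d.X\{c})) + a.b.b.X\{a,c})\{a,c})\{c} ⊢ -b-> n10
  n10 = (rec X. c.(0 + (b.a.0 + d.X\{c})) + a.b.b.X\{a,c})\{a,c}\{c} ⊢ stopped
Coarsest stable partition (strong bisimilarity classes):
  B0 = {m0, n0}
  B1 = {m2, n2}
  B2 = {m5, n5}
  B3 = {m1, m8, n1, n8}
  B4 = {m3, m9, n3, n9}
  B5 = {m10, m6, m7, n10, n6, n7}
  B6 = {m4, n4}
m0 ∈ B0, n0 ∈ B0 → same block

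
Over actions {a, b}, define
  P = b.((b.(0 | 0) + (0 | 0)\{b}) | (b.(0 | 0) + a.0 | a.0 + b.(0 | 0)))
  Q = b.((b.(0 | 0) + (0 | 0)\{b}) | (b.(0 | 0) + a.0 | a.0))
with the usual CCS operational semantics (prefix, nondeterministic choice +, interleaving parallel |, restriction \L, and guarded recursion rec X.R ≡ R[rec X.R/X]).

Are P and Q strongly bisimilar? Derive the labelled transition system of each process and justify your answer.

P ~ Q

P's transition system — 9 states:
  u0 = b.((b.(0 | 0) + (0 | 0)\{b}) | (b.(0 | 0) + a.0 | a.0 + b.(0 | 0))) ⊢ ··b··> u1
  u1 = (b.(0 | 0) + (0 | 0)\{b}) | (b.(0 | 0) + a.0 | a.0 + b.(0 | 0)) ⊢ ··a··> u2, ··a··> u3, ··b··> u4, ··b··> u5
  u2 = (b.(0 | 0) + (0 | 0)\{b}) | (0 | a.0) ⊢ ··a··> u4, ··b··> u6
  u3 = (b.(0 | 0) + (0 | 0)\{b}) | (a.0 | 0) ⊢ ··a··> u4, ··b··> u7
  u4 = (b.(0 | 0) + (0 | 0)\{b}) | (0 | 0) ⊢ ··b··> u8
  u5 = 0 | 0 | (b.(0 | 0) + a.0 | a.0 + b.(0 | 0)) ⊢ ··a··> u6, ··a··> u7, ··b··> u8
  u6 = 0 | 0 | (0 | a.0) ⊢ ··a··> u8
  u7 = 0 | 0 | (a.0 | 0) ⊢ ··a··> u8
  u8 = 0 | 0 | (0 | 0) ⊢ stopped
Q's transition system — 9 states:
  v0 = b.((b.(0 | 0) + (0 | 0)\{b}) | (b.(0 | 0) + a.0 | a.0)) ⊢ ··b··> v1
  v1 = (b.(0 | 0) + (0 | 0)\{b}) | (b.(0 | 0) + a.0 | a.0) ⊢ ··a··> v2, ··a··> v3, ··b··> v4, ··b··> v5
  v2 = (b.(0 | 0) + (0 | 0)\{b}) | (0 | a.0) ⊢ ··a··> v4, ··b··> v6
  v3 = (b.(0 | 0) + (0 | 0)\{b}) | (a.0 | 0) ⊢ ··a··> v4, ··b··> v7
  v4 = (b.(0 | 0) + (0 | 0)\{b}) | (0 | 0) ⊢ ··b··> v8
  v5 = 0 | 0 | (b.(0 | 0) + a.0 | a.0) ⊢ ··a··> v6, ··a··> v7, ··b··> v8
  v6 = 0 | 0 | (0 | a.0) ⊢ ··a··> v8
  v7 = 0 | 0 | (a.0 | 0) ⊢ ··a··> v8
  v8 = 0 | 0 | (0 | 0) ⊢ stopped
Coarsest stable partition (strong bisimilarity classes):
  B0 = {u0, v0}
  B1 = {u1, v1}
  B2 = {u2, u3, v2, v3}
  B3 = {u6, u7, v6, v7}
  B4 = {u8, v8}
  B5 = {u4, v4}
  B6 = {u5, v5}
u0 ∈ B0, v0 ∈ B0 → same block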